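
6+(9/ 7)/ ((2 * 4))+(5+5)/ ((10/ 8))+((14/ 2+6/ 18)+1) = 3779/ 168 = 22.49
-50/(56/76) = -67.86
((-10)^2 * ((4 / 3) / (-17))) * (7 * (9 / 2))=-4200 / 17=-247.06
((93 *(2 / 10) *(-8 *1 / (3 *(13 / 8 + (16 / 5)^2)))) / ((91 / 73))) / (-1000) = 18104 / 5398575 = 0.00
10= 10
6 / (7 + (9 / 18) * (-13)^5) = -12 / 371279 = -0.00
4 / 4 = 1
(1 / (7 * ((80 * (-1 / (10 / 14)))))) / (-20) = 1 / 15680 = 0.00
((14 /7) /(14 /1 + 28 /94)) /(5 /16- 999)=-47 /335559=-0.00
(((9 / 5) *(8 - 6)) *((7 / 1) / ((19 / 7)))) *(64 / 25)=56448 / 2375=23.77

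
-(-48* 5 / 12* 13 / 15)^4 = -7311616 / 81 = -90266.86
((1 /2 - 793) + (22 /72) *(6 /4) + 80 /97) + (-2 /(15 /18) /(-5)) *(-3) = -46132633 /58200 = -792.66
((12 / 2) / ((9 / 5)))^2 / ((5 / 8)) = 160 / 9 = 17.78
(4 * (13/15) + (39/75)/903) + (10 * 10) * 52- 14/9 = 352299469/67725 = 5201.91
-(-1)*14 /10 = 7 /5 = 1.40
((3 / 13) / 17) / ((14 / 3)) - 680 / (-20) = 34.00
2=2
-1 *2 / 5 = -2 / 5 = -0.40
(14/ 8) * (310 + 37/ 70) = 21737/ 40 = 543.42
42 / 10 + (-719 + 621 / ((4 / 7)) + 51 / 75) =37263 / 100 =372.63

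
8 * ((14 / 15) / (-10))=-56 / 75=-0.75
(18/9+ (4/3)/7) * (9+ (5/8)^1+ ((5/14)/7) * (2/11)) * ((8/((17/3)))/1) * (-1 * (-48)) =91726944/64141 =1430.08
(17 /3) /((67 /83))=1411 /201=7.02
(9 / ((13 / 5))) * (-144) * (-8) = 51840 / 13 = 3987.69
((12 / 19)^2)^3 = 2985984 / 47045881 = 0.06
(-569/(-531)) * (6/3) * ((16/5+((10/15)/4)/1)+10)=228169/7965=28.65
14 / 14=1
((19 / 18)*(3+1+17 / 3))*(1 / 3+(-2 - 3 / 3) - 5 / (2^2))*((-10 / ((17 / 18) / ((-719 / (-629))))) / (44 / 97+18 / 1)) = 26.21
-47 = -47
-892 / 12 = -223 / 3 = -74.33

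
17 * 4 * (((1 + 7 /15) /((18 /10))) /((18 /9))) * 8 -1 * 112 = 2960 /27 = 109.63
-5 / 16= -0.31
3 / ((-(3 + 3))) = -1 / 2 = -0.50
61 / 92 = 0.66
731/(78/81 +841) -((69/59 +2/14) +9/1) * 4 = -379128007/9388729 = -40.38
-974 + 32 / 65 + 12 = -62498 / 65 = -961.51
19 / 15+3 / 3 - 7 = -71 / 15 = -4.73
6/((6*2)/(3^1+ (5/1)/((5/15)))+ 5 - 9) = -9/5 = -1.80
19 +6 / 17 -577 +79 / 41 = -387337 / 697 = -555.72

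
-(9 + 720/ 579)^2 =-3908529/ 37249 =-104.93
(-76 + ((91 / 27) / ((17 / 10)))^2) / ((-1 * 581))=15183656 / 122405661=0.12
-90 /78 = -15 /13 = -1.15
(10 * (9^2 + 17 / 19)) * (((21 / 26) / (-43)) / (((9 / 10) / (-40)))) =21784000 / 31863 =683.68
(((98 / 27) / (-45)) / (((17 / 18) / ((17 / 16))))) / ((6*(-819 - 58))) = 49 / 2841480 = 0.00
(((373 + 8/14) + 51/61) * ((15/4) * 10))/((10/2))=1199040/427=2808.06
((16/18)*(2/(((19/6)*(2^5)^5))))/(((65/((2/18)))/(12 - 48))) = -1/971243520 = -0.00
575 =575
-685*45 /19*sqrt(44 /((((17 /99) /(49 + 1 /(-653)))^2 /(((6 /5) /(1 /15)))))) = -30834124200*sqrt(22) /11101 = -13028093.15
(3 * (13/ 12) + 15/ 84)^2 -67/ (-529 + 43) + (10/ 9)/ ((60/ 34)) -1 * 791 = -778.48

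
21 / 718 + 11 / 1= 7919 / 718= 11.03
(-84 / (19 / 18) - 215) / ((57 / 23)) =-128731 / 1083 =-118.87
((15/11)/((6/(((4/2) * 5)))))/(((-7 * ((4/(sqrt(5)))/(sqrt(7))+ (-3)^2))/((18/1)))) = -20250/31009+ 1800 * sqrt(35)/217063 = -0.60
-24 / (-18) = 4 / 3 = 1.33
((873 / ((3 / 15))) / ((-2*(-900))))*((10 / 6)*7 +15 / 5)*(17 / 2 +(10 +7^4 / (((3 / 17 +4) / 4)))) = 117072307 / 1420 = 82445.29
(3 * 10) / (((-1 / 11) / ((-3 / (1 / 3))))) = 2970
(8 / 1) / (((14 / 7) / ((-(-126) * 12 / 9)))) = 672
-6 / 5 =-1.20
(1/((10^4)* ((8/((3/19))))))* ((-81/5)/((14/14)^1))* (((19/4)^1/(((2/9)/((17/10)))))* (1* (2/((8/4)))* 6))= -111537/16000000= -0.01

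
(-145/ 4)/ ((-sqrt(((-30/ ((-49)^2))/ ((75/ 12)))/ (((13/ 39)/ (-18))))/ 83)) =589715 *sqrt(5)/ 144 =9157.24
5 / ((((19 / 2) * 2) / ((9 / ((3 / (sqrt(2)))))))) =15 * sqrt(2) / 19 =1.12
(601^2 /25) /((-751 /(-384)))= 138701184 /18775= 7387.55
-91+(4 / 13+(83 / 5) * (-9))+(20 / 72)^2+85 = -155.02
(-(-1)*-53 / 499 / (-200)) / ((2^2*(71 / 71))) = 53 / 399200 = 0.00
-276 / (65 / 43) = -11868 / 65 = -182.58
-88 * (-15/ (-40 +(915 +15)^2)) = 66/ 43243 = 0.00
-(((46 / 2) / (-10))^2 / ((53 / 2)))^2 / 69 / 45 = -0.00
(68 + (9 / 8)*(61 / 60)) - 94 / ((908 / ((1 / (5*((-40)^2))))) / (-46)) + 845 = 1660086131 / 1816000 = 914.14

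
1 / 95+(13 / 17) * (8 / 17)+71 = 1959474 / 27455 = 71.37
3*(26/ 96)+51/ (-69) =27/ 368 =0.07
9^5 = 59049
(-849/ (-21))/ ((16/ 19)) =5377/ 112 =48.01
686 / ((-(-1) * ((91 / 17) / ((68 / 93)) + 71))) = 793016 / 90539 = 8.76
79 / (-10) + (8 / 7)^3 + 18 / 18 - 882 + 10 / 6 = -9114271 / 10290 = -885.74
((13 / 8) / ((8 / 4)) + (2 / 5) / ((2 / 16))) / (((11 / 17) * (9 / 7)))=12733 / 2640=4.82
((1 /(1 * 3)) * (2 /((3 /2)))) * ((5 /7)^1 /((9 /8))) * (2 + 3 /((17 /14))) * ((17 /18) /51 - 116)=-38079040 /260253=-146.32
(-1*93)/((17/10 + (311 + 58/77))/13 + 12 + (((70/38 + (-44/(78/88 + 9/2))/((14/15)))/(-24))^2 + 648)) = -4228330621394880/31107541398025219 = -0.14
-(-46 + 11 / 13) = 587 / 13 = 45.15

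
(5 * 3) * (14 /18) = 11.67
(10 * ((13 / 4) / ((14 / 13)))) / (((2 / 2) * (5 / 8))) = 338 / 7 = 48.29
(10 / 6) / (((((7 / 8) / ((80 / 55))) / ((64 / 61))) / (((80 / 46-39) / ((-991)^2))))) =-35102720 / 318285577533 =-0.00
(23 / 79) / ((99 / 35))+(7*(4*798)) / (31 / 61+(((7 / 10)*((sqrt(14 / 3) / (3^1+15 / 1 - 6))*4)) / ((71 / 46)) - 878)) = -15980927921968410695 / 630148827425460201 - 14255947145160*sqrt(42) / 9749137977046501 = -25.37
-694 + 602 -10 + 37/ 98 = -9959/ 98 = -101.62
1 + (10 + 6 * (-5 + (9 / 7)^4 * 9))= 308675 / 2401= 128.56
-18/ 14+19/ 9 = 52/ 63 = 0.83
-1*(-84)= 84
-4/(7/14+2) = -8/5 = -1.60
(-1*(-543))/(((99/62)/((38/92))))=106609/759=140.46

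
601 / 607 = 0.99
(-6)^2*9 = 324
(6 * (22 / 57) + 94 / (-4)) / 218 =-805 / 8284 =-0.10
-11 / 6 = -1.83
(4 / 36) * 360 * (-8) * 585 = -187200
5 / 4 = 1.25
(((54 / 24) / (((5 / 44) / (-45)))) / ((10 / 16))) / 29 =-49.16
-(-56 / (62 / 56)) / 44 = 392 / 341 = 1.15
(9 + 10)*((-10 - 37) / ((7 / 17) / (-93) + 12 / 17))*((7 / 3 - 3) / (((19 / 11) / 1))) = 544918 / 1109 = 491.36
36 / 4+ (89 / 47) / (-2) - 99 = -8549 / 94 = -90.95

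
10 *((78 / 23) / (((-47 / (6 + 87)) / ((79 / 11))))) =-5730660 / 11891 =-481.93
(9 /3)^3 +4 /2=29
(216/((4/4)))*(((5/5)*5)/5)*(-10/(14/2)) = -2160/7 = -308.57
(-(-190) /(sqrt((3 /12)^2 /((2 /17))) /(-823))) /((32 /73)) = -5707505 *sqrt(34) /68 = -489414.52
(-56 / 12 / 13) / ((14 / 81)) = -27 / 13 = -2.08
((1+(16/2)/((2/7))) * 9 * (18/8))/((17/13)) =30537/68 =449.07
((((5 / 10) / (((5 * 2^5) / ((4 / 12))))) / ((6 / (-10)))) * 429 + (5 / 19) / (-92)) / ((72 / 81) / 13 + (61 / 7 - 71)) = 17125563 / 1425137408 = 0.01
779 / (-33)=-779 / 33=-23.61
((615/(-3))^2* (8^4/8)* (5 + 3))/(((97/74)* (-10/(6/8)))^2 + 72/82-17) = 86955585638400/146163419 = 594920.30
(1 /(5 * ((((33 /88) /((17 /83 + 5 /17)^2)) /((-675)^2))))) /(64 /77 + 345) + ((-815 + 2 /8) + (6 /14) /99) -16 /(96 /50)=-31751485176553225 /48987001425516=-648.16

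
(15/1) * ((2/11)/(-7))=-30/77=-0.39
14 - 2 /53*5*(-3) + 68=4376 /53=82.57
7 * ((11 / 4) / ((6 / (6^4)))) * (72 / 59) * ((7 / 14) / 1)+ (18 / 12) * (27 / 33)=3294729 / 1298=2538.31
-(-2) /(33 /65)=3.94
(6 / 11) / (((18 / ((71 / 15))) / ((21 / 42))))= 71 / 990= 0.07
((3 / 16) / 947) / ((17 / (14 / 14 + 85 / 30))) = 0.00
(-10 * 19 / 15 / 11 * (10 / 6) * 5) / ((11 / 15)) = -4750 / 363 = -13.09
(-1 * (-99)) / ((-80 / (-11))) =1089 / 80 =13.61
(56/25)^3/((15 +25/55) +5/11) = 275968/390625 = 0.71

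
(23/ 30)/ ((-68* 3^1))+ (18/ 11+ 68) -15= 3677867/ 67320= 54.63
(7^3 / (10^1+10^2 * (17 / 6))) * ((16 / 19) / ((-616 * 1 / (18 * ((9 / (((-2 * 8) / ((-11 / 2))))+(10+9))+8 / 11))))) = -10627659 / 16184960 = -0.66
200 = 200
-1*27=-27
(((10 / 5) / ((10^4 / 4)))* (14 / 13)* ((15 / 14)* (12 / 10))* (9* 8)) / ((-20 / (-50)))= 324 / 1625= 0.20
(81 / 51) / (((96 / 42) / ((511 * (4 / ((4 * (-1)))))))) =-96579 / 272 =-355.07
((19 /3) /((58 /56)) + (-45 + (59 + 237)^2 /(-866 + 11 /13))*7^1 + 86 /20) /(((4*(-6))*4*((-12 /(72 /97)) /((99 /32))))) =-109085790033 /53995197440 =-2.02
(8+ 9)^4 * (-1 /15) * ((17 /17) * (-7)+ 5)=167042 /15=11136.13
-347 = -347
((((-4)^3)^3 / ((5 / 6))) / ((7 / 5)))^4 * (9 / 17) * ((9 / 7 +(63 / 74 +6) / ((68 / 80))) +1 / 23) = 12671075593794539651504.74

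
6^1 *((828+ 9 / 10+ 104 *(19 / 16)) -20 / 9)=85516 / 15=5701.07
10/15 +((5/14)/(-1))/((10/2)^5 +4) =9733/14602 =0.67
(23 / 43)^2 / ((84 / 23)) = 12167 / 155316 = 0.08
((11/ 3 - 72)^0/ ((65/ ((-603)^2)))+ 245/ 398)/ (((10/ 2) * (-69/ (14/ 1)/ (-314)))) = 13831374382/ 194025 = 71286.56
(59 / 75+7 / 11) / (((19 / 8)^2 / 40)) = 601088 / 59565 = 10.09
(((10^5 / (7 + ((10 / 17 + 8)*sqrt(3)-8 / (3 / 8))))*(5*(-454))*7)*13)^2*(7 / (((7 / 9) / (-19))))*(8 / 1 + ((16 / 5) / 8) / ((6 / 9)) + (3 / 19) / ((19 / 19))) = -10916039294965588492800000000000 / 10029889-6298040674882159257600000000000*sqrt(3) / 10029889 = -2175952867673497622803337.00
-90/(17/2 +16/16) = -180/19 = -9.47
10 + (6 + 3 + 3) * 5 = 70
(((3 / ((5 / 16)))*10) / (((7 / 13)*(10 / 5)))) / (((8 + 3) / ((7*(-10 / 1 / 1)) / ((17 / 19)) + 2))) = -808704 / 1309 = -617.80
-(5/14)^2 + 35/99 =4385/19404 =0.23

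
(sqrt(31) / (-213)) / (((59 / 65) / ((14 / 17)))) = -910*sqrt(31) / 213639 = -0.02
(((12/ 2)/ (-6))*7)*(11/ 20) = -77/ 20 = -3.85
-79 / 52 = -1.52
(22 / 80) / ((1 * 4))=11 / 160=0.07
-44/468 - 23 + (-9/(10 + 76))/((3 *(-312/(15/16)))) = -29743481/1287936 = -23.09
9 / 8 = 1.12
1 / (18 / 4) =2 / 9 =0.22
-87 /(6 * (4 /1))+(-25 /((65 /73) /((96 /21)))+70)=-61.98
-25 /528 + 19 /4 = 2483 /528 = 4.70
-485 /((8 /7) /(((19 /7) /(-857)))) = 9215 /6856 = 1.34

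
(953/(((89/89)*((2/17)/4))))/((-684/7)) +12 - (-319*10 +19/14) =3434245/1197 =2869.04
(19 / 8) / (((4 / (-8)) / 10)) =-95 / 2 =-47.50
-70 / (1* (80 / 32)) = -28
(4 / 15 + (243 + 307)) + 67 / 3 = 2863 / 5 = 572.60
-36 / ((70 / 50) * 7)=-180 / 49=-3.67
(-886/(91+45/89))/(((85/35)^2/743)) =-1435418789/1176808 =-1219.76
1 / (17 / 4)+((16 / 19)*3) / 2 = 484 / 323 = 1.50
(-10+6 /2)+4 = -3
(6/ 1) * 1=6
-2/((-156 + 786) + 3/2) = -4/1263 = -0.00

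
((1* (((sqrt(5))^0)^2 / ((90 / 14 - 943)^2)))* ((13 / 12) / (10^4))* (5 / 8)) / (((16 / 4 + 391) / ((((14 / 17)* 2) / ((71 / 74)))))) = 164983 / 491805631320960000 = 0.00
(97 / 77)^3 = 912673 / 456533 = 2.00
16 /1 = 16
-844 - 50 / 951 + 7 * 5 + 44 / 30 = -3840071 / 4755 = -807.59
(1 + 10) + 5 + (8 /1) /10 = 84 /5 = 16.80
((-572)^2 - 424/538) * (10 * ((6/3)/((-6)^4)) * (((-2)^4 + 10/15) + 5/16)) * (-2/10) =-5977500955/348624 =-17145.98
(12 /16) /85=3 /340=0.01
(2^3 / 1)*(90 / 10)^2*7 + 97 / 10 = 45457 / 10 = 4545.70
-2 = -2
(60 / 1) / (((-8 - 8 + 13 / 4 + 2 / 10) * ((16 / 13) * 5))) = -195 / 251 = -0.78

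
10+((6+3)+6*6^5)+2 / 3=140027 / 3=46675.67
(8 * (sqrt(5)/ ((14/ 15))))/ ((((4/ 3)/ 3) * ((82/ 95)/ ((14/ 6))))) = 4275 * sqrt(5)/ 82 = 116.58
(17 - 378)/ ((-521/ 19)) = 6859/ 521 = 13.17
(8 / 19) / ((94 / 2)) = 8 / 893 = 0.01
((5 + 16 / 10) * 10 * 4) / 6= 44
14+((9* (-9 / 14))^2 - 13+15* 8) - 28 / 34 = 153.65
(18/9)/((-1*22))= -1/11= -0.09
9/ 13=0.69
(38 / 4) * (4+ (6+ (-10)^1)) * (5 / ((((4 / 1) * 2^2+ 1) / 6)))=0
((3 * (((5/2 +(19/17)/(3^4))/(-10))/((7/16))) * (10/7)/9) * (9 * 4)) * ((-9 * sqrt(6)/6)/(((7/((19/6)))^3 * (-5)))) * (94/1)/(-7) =1275307588 * sqrt(6)/347148585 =9.00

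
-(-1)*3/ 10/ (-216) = -0.00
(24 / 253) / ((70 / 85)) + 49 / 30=92899 / 53130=1.75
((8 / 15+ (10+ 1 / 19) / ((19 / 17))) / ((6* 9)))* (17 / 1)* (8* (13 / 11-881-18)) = -11549402608 / 536085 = -21543.98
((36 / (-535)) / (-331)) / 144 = 1 / 708340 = 0.00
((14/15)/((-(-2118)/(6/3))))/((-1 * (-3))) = 14/47655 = 0.00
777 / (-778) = -777 / 778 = -1.00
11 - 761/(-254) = 14.00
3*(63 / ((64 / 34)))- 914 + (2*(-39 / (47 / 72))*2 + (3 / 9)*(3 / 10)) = -7914593 / 7520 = -1052.47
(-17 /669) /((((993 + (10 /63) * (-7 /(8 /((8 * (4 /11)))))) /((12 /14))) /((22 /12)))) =-6171 /153394787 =-0.00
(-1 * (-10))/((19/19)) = 10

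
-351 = -351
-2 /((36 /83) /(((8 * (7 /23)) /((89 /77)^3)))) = -7.27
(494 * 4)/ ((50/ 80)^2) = 5058.56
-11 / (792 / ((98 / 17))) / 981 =-49 / 600372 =-0.00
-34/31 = -1.10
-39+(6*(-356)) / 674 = -14211 / 337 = -42.17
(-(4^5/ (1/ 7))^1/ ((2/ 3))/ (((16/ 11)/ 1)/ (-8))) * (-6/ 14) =-25344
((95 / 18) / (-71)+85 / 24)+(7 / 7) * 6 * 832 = 4995.47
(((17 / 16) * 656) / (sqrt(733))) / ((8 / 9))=6273 * sqrt(733) / 5864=28.96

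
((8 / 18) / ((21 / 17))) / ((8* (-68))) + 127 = 192023 / 1512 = 127.00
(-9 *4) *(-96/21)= 1152/7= 164.57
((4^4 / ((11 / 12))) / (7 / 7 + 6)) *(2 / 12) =512 / 77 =6.65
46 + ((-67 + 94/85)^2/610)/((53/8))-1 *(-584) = 73704523554/116792125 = 631.07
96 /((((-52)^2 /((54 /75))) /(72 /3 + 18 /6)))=2916 /4225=0.69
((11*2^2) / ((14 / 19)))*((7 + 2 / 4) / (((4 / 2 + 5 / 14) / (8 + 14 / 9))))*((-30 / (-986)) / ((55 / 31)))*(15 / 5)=506540 / 5423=93.41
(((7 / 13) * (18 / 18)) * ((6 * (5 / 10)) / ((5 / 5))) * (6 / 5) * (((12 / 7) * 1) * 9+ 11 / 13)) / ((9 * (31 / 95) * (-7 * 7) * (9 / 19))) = -0.46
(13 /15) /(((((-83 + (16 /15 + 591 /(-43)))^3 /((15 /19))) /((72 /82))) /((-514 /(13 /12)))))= 1861984371375 /5721321381727616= 0.00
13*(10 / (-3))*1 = -43.33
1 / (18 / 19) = 19 / 18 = 1.06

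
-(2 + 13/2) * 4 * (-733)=24922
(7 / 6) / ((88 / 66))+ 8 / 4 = 23 / 8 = 2.88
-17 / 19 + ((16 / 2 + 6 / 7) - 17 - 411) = -420.04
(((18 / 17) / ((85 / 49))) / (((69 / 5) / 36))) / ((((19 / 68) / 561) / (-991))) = -1384514208 / 437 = -3168224.73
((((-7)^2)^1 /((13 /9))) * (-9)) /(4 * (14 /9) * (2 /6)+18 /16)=-857304 /8983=-95.44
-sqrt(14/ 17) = -0.91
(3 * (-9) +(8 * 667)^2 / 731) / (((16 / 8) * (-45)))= -28453159 / 65790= -432.48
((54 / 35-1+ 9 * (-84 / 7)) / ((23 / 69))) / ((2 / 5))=-11283 / 14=-805.93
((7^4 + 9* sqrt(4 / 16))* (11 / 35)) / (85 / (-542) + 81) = 14341591 / 1533595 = 9.35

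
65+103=168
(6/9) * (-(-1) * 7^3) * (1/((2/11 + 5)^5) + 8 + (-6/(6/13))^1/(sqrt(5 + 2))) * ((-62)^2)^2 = 48794364871334925472/1805076171- 18825052064 * sqrt(7)/3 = 10429612992.55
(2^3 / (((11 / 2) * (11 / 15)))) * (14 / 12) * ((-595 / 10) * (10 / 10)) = -16660 / 121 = -137.69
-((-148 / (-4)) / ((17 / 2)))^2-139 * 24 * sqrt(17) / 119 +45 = 7529 / 289-3336 * sqrt(17) / 119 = -89.53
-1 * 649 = -649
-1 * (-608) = 608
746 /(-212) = -373 /106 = -3.52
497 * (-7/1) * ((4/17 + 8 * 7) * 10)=-33259240/17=-1956425.88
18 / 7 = 2.57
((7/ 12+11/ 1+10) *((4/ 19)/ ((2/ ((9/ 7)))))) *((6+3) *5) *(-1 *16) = -39960/ 19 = -2103.16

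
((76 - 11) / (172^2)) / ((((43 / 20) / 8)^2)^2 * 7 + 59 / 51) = 10444800000 / 5673123412961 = 0.00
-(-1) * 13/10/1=13/10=1.30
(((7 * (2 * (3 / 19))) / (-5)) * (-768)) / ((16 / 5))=106.11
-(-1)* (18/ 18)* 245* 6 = 1470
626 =626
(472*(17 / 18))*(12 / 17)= 944 / 3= 314.67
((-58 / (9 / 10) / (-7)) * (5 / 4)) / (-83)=-725 / 5229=-0.14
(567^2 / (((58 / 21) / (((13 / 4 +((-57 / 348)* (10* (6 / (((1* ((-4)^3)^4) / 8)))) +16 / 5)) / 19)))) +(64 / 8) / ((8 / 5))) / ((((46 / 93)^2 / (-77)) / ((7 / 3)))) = -29022572.90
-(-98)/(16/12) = 147/2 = 73.50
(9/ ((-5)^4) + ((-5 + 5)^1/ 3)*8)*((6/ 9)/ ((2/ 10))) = 6/ 125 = 0.05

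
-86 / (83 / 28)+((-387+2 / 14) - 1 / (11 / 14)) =-2665954 / 6391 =-417.14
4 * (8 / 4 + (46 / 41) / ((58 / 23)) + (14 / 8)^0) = 16384 / 1189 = 13.78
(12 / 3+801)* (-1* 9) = -7245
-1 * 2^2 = -4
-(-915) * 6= 5490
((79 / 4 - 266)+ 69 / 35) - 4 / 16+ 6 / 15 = -17089 / 70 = -244.13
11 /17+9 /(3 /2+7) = 29 /17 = 1.71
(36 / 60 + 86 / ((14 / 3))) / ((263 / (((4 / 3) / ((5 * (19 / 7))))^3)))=232064 / 3382344375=0.00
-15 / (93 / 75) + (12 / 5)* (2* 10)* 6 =8553 / 31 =275.90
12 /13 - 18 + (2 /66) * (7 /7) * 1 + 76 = 25291 /429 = 58.95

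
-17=-17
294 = 294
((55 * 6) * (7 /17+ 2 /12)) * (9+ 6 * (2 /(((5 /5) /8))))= 340725 /17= 20042.65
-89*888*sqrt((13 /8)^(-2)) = -632256 /13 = -48635.08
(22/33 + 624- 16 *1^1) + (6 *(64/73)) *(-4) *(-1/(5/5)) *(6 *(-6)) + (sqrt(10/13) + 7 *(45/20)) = -116563/876 + sqrt(130)/13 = -132.19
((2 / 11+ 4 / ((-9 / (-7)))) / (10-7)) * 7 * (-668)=-1524376 / 297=-5132.58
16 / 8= 2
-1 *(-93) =93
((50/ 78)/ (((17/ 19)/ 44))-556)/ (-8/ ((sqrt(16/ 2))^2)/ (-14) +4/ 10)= -24340960/ 21879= -1112.53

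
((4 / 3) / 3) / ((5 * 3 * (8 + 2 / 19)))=0.00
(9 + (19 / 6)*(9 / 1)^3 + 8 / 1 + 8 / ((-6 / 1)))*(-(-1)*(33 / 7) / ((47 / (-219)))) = -33593505 / 658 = -51053.96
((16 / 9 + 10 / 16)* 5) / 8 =865 / 576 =1.50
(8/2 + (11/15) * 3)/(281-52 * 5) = 31/105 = 0.30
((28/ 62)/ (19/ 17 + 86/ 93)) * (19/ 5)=13566/ 16145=0.84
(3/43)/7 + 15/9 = 1514/903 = 1.68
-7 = -7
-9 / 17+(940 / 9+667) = 770.92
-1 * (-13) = 13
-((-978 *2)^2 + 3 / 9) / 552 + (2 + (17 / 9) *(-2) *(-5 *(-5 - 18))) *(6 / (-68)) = -194048561 / 28152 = -6892.89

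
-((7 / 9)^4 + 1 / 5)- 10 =-346616 / 32805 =-10.57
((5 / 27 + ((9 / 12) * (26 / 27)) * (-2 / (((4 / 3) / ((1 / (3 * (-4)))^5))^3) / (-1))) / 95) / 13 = 60867245726760947 / 405923661751768842240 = 0.00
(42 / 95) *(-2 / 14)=-6 / 95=-0.06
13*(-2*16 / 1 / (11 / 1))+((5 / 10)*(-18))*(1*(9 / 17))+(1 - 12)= -10020 / 187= -53.58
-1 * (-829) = 829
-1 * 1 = -1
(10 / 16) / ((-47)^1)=-5 / 376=-0.01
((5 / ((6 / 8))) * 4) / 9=80 / 27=2.96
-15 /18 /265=-0.00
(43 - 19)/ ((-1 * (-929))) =24/ 929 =0.03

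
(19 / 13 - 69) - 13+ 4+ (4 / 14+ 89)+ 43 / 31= 39873 / 2821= 14.13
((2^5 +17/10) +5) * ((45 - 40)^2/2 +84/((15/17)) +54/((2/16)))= 2088639/100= 20886.39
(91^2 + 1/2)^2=274332969/4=68583242.25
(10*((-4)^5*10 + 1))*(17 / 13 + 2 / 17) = -145940.50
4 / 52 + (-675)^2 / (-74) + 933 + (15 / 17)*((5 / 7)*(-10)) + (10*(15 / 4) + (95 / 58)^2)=-999371310965 / 192551996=-5190.14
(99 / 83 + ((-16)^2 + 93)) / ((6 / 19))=276127 / 249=1108.94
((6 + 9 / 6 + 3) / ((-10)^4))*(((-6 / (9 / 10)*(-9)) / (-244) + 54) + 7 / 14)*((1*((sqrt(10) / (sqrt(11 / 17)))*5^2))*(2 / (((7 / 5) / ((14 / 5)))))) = 138999*sqrt(1870) / 268400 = 22.39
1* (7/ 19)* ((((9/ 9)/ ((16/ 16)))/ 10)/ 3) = 7/ 570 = 0.01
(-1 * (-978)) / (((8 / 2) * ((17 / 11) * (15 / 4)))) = 3586 / 85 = 42.19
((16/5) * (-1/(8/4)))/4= -2/5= -0.40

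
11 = 11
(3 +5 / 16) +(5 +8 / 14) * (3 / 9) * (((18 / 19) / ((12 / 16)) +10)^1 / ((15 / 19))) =50077 / 1680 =29.81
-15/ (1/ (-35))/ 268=525/ 268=1.96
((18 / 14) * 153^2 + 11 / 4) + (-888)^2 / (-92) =13864615 / 644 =21528.91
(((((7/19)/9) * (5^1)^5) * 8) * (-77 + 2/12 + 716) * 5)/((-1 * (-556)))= 419453125/71307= 5882.36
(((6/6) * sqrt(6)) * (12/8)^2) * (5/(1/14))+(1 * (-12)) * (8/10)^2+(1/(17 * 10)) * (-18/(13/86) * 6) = -65652/5525+315 * sqrt(6)/2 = 373.91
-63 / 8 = -7.88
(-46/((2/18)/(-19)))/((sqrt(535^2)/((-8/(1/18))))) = -1132704/535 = -2117.20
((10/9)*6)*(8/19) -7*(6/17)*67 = -157678/969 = -162.72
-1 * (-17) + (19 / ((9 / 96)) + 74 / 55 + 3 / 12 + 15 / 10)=147023 / 660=222.76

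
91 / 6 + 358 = 2239 / 6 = 373.17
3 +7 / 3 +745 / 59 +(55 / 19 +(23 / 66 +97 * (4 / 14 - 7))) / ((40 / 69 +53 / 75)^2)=-952885236561781 / 2550129249822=-373.66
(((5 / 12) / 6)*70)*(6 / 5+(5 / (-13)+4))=10955 / 468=23.41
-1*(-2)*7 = 14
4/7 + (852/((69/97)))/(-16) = -47841/644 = -74.29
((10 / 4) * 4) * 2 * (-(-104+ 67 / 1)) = 740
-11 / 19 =-0.58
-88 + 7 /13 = -1137 /13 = -87.46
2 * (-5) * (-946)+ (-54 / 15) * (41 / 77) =3641362 / 385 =9458.08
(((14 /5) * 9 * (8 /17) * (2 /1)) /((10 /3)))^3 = 27653197824 /76765625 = 360.23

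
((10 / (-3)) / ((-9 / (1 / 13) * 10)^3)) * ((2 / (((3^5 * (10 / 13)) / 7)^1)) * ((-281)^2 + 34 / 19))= 10502051 / 853228525500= 0.00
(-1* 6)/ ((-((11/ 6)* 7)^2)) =216/ 5929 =0.04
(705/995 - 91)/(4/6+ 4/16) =-215616/2189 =-98.50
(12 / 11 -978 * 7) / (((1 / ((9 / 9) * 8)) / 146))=-7994853.82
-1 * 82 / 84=-0.98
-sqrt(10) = -3.16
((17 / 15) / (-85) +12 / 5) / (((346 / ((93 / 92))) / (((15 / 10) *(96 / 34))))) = 49941 / 1691075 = 0.03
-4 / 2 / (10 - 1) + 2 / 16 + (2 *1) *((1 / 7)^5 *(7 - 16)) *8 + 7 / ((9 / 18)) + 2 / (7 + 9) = 8482351 / 605052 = 14.02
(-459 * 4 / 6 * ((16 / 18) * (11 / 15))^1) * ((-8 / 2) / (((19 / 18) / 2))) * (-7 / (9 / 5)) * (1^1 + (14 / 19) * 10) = -17760512 / 361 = -49198.09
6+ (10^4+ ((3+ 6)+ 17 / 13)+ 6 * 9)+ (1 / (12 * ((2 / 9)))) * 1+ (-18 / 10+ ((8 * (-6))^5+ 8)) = -132492823381 / 520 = -254793891.12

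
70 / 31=2.26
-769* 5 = -3845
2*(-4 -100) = -208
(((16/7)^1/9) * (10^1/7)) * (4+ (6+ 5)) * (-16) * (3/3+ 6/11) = -217600/1617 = -134.57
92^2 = 8464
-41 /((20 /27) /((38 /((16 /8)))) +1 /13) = -353.72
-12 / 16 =-3 / 4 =-0.75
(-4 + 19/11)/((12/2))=-25/66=-0.38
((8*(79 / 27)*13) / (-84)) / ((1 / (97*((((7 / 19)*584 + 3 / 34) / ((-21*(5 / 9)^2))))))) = 13851922331 / 1187025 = 11669.44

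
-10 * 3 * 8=-240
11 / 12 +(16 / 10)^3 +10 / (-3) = 2519 / 1500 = 1.68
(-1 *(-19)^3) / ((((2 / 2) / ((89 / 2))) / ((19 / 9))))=11598569 / 18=644364.94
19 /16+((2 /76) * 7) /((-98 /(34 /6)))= 7513 /6384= 1.18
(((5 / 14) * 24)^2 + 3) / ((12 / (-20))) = -6245 / 49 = -127.45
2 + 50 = 52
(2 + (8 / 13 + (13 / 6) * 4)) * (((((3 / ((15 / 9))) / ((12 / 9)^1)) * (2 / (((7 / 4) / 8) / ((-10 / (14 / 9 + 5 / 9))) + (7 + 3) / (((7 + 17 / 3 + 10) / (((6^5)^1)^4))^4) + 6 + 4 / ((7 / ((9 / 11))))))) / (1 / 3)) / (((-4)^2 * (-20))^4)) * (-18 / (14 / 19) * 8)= -419936321673 / 1669058681778121973582946434815285184810607985237578731781526046080027648000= -0.00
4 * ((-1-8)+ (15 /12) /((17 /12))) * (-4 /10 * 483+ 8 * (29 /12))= 479872 /85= 5645.55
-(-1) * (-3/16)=-3/16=-0.19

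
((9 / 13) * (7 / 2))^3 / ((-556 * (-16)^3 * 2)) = 250047 / 80054321152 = 0.00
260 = 260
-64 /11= -5.82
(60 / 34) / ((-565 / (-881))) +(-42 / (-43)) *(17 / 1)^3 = 396617964 / 82603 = 4801.50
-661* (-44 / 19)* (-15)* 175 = -76345500 / 19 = -4018184.21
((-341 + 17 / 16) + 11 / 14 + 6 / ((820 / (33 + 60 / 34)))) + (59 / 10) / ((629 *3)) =-14682771043 / 43325520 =-338.89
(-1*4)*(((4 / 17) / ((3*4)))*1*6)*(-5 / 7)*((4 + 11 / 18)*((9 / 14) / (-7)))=-830 / 5831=-0.14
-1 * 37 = -37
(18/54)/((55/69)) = 0.42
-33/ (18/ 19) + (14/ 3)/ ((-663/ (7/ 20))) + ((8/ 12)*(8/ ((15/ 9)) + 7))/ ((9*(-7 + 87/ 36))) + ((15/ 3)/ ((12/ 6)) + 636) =660169831/ 1093950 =603.47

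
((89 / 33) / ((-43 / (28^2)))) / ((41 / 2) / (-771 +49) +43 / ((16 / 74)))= -0.25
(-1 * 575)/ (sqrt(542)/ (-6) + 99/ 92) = 47133900/ 1058663 + 7300200 * sqrt(542)/ 1058663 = 205.06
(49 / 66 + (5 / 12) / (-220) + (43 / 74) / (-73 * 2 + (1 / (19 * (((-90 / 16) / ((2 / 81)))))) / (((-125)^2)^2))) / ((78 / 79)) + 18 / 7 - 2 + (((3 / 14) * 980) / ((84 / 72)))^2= 426584433773247370622889689 / 13165650896836022833248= 32401.32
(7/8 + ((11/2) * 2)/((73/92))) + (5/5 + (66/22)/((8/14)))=20.99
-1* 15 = -15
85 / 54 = 1.57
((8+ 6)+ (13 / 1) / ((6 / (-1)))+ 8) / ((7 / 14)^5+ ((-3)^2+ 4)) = 1904 / 1251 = 1.52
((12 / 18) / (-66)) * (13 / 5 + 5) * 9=-38 / 55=-0.69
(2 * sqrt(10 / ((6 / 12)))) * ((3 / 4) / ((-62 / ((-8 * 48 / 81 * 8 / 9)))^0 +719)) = 0.01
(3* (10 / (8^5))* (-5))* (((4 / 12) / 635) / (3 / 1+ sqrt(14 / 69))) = -1035 / 1263026176+ 5* sqrt(966) / 1263026176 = -0.00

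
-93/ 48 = -31/ 16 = -1.94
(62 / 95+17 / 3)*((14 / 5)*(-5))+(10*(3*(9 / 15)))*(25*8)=1000786 / 285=3511.53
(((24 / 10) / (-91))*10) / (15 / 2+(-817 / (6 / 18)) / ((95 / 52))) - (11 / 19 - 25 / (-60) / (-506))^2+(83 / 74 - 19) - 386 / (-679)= -17.64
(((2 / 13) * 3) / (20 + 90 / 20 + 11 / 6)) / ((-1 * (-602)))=9 / 309127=0.00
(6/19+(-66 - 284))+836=9240/19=486.32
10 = 10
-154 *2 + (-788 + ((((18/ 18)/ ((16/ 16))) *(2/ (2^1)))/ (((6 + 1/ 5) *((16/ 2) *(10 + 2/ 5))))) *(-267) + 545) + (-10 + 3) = -7202643/ 12896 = -558.52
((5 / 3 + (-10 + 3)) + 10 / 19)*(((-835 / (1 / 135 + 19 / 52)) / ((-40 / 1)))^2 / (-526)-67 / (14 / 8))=611441368760471 / 2874723510372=212.70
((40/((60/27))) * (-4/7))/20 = -18/35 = -0.51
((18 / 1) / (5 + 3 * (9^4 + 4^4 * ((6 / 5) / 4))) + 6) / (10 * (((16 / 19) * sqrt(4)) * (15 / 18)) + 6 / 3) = 17032797 / 45513544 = 0.37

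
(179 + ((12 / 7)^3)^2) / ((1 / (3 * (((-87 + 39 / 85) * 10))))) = -1061256961080 / 2000033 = -530619.73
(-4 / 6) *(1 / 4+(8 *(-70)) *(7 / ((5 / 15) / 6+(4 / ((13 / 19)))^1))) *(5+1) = 3667739 / 1381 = 2655.86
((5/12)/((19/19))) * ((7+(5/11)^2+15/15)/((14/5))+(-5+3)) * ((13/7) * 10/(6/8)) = 512525/53361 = 9.60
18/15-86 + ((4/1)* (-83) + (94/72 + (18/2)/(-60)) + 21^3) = 398041/45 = 8845.36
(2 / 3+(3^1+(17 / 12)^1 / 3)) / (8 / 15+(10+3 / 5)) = 745 / 2004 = 0.37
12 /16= 3 /4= 0.75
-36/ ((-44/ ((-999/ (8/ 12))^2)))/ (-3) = -26946027/ 44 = -612409.70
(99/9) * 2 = 22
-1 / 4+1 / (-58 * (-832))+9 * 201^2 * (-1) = -17546327967 / 48256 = -363609.25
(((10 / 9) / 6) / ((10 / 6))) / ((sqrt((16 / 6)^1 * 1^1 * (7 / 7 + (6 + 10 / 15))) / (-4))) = -sqrt(46) / 69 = -0.10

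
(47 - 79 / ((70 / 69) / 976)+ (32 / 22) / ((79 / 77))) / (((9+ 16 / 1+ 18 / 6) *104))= -210013077 / 8051680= -26.08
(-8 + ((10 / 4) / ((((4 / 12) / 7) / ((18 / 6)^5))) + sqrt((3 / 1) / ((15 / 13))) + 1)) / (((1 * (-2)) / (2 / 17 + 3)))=-1351553 / 68-53 * sqrt(65) / 170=-19878.29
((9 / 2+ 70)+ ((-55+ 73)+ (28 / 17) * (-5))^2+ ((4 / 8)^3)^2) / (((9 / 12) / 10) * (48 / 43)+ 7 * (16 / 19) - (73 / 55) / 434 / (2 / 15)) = 30635605683375 / 1074093427984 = 28.52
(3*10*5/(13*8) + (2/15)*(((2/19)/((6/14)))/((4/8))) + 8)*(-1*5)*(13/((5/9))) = -422717/380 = -1112.41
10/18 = 5/9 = 0.56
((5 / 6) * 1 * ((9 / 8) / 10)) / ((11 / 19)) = 57 / 352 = 0.16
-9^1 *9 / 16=-81 / 16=-5.06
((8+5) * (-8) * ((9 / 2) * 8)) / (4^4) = -117 / 8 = -14.62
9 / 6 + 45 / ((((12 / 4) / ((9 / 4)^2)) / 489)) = 37134.94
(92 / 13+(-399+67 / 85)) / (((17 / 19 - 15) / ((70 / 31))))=28741566 / 459017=62.62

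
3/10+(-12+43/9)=-623/90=-6.92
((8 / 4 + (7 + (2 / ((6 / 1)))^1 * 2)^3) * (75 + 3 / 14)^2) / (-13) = -38606139 / 196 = -196970.10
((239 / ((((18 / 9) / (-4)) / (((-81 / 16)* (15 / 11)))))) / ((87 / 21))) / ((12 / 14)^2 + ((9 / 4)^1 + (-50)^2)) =19920411 / 62598646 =0.32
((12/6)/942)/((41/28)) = 28/19311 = 0.00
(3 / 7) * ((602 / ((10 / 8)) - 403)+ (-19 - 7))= 789 / 35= 22.54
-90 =-90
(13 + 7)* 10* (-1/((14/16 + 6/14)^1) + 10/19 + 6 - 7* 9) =-15878600/1387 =-11448.16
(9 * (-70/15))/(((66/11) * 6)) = -7/6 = -1.17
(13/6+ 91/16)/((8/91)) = 34307/384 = 89.34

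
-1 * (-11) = 11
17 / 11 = 1.55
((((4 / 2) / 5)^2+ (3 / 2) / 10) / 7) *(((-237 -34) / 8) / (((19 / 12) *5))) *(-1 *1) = 25203 / 133000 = 0.19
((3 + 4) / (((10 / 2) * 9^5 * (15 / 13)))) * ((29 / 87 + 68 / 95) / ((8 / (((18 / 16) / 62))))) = 27209 / 556477776000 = 0.00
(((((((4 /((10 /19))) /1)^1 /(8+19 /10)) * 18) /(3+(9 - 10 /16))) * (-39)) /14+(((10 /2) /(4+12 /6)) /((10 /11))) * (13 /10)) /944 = -141803 /61057920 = -0.00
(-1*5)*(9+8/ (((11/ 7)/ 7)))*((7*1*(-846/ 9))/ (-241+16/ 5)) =-8076950/ 13079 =-617.55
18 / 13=1.38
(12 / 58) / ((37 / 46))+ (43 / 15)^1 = 50279 / 16095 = 3.12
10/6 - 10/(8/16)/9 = -5/9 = -0.56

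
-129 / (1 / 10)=-1290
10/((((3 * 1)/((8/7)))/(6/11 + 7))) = 28.74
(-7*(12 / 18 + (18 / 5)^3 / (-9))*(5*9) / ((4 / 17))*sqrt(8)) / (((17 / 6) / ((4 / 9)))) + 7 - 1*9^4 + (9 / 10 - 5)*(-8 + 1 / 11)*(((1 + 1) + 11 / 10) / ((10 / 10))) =-7098823 / 1100 + 47432*sqrt(2) / 25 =-3770.32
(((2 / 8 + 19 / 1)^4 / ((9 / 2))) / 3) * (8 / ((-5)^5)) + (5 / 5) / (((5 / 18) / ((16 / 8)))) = -18.84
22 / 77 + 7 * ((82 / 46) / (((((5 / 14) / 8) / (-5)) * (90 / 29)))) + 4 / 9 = -3257326 / 7245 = -449.60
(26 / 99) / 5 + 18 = 8936 / 495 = 18.05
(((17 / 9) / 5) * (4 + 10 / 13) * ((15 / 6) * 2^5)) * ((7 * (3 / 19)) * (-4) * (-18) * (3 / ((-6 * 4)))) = -354144 / 247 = -1433.78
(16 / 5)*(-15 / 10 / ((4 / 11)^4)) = -43923 / 160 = -274.52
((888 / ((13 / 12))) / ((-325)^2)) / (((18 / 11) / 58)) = 0.28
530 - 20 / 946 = 250680 / 473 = 529.98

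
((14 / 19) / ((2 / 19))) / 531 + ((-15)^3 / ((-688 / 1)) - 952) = -345995315 / 365328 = -947.08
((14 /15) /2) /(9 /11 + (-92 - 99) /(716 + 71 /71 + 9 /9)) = 7898 /9345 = 0.85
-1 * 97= -97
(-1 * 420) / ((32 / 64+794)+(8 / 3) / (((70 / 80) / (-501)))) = 5880 / 10253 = 0.57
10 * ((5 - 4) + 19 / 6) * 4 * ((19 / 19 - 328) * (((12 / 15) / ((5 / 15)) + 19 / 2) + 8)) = -1084550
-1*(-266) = 266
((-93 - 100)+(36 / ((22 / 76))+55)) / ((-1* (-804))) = -25 / 1474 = -0.02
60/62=0.97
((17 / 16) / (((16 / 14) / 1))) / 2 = 119 / 256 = 0.46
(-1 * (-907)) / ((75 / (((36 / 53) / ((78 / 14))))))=25396 / 17225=1.47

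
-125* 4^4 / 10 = -3200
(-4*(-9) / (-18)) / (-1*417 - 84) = 2 / 501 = 0.00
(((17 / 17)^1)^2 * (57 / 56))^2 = 3249 / 3136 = 1.04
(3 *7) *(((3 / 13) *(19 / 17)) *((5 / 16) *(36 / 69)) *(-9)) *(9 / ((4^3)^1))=-1454355 / 1301248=-1.12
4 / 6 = 2 / 3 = 0.67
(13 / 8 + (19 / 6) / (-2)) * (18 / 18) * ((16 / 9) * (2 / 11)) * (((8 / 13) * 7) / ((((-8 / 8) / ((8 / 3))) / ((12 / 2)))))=-3584 / 3861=-0.93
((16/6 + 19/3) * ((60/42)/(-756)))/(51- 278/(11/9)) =55/570654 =0.00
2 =2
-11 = -11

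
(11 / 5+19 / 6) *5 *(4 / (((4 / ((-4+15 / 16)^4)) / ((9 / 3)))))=928132961 / 131072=7081.09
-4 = -4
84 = 84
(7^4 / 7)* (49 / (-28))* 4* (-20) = 48020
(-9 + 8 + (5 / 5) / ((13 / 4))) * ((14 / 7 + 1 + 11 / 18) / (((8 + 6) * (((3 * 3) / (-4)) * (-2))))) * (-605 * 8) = 12100 / 63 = 192.06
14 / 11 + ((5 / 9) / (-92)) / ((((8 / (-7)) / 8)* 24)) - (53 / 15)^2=-61260167 / 5464800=-11.21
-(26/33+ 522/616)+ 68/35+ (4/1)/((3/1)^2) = 1489/1980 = 0.75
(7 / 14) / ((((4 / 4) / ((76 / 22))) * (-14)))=-19 / 154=-0.12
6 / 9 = 2 / 3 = 0.67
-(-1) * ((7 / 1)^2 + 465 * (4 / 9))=767 / 3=255.67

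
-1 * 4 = -4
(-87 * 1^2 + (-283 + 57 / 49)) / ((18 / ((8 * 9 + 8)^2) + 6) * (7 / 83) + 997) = -4800188800 / 12981945487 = -0.37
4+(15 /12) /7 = 117 /28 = 4.18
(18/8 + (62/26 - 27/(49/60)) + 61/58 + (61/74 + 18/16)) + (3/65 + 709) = 18690214363/27340040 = 683.62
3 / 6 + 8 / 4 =5 / 2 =2.50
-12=-12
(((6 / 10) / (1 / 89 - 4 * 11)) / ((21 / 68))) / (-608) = 1513 / 20827800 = 0.00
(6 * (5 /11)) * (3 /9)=10 /11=0.91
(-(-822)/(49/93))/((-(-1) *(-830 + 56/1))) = -4247/2107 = -2.02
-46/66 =-23/33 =-0.70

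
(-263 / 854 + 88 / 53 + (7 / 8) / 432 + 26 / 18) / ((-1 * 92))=-0.03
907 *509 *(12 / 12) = 461663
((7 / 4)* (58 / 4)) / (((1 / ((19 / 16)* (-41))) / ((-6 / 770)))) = 67773 / 7040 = 9.63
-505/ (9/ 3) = -505/ 3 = -168.33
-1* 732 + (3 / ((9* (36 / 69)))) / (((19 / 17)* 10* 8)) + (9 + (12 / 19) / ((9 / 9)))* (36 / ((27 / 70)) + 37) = 523.32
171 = 171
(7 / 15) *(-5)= -7 / 3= -2.33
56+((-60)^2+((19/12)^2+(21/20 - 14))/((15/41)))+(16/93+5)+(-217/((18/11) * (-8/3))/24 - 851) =7455861383/2678400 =2783.70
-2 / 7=-0.29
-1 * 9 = -9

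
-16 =-16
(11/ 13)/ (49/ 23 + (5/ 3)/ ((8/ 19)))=6072/ 43693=0.14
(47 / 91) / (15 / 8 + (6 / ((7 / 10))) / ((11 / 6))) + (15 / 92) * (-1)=-406313 / 4825860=-0.08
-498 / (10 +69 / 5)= -2490 / 119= -20.92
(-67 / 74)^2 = 4489 / 5476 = 0.82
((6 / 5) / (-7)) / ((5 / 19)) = -114 / 175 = -0.65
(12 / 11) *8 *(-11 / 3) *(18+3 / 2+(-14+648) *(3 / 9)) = -22160 / 3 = -7386.67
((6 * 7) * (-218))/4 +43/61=-139586/61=-2288.30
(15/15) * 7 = 7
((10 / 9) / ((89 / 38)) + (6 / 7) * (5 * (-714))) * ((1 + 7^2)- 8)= -34309520 / 267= -128500.07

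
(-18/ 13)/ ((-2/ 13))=9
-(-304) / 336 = 19 / 21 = 0.90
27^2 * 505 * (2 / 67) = 736290 / 67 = 10989.40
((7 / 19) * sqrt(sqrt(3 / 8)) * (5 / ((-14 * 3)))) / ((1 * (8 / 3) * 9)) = -5 * 6^(1 / 4) / 5472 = -0.00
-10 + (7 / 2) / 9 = -173 / 18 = -9.61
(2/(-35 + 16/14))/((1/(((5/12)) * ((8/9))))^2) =-0.01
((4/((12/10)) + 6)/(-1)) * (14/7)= -56/3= -18.67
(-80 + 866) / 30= 131 / 5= 26.20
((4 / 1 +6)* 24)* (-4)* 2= -1920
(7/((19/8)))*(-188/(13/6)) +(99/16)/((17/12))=-4222065/16796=-251.37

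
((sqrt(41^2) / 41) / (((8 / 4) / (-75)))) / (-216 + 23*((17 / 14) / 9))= 189 / 1073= 0.18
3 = 3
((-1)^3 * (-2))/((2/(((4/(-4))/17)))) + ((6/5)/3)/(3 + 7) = -8/425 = -0.02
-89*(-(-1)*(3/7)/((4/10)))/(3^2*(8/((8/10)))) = -1.06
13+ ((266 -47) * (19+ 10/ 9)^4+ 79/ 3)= 78349753855/ 2187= 35825218.96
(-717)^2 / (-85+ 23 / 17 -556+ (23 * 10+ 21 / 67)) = -585547371 / 466231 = -1255.92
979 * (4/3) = 3916/3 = 1305.33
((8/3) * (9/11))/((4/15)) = 90/11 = 8.18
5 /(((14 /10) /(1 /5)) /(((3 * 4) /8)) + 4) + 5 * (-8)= -1025 /26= -39.42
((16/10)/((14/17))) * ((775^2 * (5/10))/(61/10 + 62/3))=21798.17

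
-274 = -274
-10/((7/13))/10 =-13/7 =-1.86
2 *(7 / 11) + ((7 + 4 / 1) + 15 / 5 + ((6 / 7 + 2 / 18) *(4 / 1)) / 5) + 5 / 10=114673 / 6930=16.55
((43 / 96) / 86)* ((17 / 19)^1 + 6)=131 / 3648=0.04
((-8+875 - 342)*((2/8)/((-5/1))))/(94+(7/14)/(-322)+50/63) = -30429/109883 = -0.28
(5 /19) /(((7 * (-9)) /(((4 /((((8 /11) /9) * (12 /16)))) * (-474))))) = 17380 /133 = 130.68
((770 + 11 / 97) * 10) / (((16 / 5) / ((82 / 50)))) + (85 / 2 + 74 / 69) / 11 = 2326953463 / 588984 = 3950.79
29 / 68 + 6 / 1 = 437 / 68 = 6.43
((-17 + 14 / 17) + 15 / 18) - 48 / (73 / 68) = -447173 / 7446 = -60.06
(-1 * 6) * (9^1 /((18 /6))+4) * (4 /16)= -21 /2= -10.50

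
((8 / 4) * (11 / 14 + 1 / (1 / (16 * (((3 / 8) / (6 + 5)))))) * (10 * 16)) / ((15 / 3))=6560 / 77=85.19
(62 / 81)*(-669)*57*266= -69876604 / 9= -7764067.11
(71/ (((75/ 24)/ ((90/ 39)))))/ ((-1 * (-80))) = 0.66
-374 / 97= -3.86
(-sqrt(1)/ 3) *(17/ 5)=-17/ 15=-1.13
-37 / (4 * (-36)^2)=-37 / 5184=-0.01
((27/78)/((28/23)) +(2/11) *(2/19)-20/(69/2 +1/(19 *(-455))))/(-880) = 5014127115/15973605904256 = 0.00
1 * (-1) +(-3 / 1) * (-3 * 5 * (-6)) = -271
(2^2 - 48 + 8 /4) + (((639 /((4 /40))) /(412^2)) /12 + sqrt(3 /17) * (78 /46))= -14257431 /339488 + 39 * sqrt(51) /391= -41.28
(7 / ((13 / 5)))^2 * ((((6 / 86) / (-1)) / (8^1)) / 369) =-1225 / 7150728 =-0.00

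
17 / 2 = 8.50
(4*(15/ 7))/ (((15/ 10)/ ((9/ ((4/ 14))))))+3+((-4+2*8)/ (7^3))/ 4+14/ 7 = 63458/ 343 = 185.01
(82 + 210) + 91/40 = 11771/40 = 294.28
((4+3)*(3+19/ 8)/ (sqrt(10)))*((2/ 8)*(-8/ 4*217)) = -65317*sqrt(10)/ 160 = -1290.94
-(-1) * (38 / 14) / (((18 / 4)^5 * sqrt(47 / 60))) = 1216 * sqrt(705) / 19427121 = 0.00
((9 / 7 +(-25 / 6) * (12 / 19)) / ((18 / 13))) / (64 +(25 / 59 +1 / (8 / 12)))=-137293 / 9311463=-0.01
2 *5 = 10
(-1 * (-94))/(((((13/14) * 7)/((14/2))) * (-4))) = -329/13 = -25.31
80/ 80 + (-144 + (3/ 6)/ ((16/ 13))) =-4563/ 32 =-142.59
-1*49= -49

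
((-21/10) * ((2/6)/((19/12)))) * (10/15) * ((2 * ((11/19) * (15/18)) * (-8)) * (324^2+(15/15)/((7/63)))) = 86227680/361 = 238857.84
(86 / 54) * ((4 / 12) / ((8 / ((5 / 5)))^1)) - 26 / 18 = -893 / 648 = -1.38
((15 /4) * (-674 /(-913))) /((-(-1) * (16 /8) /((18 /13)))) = 45495 /23738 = 1.92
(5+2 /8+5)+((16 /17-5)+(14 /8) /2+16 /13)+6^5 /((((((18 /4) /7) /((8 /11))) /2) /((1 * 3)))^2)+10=358299.82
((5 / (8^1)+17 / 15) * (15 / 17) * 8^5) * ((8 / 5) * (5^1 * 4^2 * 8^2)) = 7079985152 / 17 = 416469714.82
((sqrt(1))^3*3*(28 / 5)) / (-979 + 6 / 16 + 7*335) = 672 / 54655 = 0.01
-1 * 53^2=-2809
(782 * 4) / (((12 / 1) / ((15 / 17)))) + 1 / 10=2301 / 10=230.10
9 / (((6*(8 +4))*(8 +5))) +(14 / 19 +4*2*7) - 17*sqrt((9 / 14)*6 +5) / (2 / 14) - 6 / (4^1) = 109167 / 1976 - 17*sqrt(434) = -298.91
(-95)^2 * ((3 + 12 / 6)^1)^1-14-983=44128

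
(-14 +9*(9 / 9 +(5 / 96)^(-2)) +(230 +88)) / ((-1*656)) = -90769 / 16400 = -5.53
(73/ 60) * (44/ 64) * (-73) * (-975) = 3810235/ 64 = 59534.92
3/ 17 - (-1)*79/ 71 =1556/ 1207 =1.29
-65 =-65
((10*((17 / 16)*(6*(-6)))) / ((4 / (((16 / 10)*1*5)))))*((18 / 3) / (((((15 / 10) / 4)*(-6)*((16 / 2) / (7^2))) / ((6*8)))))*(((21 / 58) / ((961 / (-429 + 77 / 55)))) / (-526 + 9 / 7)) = 18849617136 / 102362837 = 184.15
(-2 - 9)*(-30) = 330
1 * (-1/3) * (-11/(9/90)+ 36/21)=36.10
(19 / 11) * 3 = 57 / 11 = 5.18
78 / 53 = 1.47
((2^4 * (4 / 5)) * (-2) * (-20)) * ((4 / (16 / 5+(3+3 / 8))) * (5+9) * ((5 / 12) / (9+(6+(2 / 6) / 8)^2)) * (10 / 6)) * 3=199.66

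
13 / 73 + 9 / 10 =787 / 730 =1.08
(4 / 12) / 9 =1 / 27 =0.04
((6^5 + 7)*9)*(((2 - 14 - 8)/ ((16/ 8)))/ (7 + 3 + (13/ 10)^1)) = -7004700/ 113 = -61988.50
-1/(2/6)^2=-9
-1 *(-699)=699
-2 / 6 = -0.33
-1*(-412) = 412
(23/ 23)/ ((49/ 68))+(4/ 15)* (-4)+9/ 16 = 10391/ 11760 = 0.88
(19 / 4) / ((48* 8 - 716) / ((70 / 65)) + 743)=133 / 12172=0.01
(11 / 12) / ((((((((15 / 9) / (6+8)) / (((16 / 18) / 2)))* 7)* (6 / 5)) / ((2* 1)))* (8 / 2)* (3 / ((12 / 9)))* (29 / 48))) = 352 / 2349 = 0.15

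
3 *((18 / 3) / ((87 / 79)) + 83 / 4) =9117 / 116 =78.59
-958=-958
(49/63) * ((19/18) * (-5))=-4.10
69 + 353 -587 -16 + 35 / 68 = -12273 / 68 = -180.49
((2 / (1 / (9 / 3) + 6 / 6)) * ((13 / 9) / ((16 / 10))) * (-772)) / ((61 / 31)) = -531.28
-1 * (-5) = 5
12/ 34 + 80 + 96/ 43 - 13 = 50867/ 731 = 69.59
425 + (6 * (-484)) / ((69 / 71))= -58953 / 23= -2563.17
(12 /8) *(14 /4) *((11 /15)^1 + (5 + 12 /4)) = 917 /20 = 45.85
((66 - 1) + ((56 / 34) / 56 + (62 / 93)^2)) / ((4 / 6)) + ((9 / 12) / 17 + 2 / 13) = 65245 / 663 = 98.41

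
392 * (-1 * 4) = -1568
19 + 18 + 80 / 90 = 37.89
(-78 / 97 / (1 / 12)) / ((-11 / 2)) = 1872 / 1067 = 1.75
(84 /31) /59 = 84 /1829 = 0.05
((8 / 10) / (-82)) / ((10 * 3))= -1 / 3075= -0.00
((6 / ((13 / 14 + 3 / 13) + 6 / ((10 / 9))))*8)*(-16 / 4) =-174720 / 5969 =-29.27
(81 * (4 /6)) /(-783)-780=-780.07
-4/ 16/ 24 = -1/ 96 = -0.01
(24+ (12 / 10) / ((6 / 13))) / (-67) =-133 / 335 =-0.40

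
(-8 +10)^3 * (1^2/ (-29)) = -8/ 29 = -0.28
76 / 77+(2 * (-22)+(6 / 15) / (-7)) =-16582 / 385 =-43.07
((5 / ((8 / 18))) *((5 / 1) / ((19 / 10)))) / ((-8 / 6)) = -3375 / 152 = -22.20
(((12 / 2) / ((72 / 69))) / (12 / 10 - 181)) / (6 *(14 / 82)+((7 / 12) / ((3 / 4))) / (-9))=-0.03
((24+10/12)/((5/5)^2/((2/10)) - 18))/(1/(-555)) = 27565/26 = 1060.19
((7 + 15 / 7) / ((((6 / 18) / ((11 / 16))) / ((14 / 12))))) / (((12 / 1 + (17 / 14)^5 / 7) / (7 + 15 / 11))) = 692717312 / 46597073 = 14.87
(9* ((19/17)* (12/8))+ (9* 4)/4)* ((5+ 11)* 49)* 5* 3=4815720/17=283277.65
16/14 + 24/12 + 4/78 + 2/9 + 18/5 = 28732/4095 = 7.02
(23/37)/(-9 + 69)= 23/2220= 0.01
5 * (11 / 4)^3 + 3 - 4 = 6591 / 64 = 102.98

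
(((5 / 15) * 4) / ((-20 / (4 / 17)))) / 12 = -1 / 765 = -0.00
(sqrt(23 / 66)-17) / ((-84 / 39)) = 221 / 28-13 * sqrt(1518) / 1848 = 7.62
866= 866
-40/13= -3.08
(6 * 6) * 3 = 108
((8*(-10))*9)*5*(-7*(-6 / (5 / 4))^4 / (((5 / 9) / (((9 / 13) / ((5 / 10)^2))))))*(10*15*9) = 5851190919168 / 65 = 90018321833.35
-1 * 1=-1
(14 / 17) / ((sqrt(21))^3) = 2* sqrt(21) / 1071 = 0.01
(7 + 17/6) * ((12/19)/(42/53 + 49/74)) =462796/108395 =4.27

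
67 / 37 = 1.81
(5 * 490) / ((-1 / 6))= -14700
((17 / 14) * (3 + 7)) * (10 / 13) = 850 / 91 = 9.34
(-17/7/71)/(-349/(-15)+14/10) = -51/36778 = -0.00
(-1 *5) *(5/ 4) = -25/ 4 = -6.25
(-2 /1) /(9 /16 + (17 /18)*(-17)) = 288 /2231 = 0.13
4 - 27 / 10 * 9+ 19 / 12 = -1123 / 60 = -18.72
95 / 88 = 1.08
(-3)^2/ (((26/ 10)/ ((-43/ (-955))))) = 387/ 2483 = 0.16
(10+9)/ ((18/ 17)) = 323/ 18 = 17.94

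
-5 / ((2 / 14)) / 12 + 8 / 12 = -2.25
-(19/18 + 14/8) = -101/36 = -2.81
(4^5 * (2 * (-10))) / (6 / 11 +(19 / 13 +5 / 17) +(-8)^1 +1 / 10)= 497868800 / 136109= 3657.87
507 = 507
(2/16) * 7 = 7/8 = 0.88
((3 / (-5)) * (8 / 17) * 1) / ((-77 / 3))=72 / 6545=0.01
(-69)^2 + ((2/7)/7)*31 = 233351/49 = 4762.27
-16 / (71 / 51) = -816 / 71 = -11.49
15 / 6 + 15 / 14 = 25 / 7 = 3.57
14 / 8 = 7 / 4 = 1.75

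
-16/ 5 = -3.20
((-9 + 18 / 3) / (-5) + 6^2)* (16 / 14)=41.83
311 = 311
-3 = -3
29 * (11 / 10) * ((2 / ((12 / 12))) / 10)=319 / 50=6.38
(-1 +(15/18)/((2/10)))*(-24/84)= -0.90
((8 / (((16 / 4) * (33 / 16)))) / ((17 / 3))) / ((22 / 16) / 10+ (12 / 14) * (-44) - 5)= -17920 / 4458641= -0.00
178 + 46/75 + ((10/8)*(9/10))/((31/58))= 1680679/9300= 180.72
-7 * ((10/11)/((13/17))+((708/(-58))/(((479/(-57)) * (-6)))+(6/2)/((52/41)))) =-184217369/7945652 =-23.18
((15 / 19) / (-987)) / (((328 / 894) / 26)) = -29055 / 512582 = -0.06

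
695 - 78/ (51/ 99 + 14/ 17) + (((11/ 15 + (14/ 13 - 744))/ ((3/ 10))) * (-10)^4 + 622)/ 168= -154596117361/ 1054404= -146619.43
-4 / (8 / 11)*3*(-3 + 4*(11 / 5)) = -957 / 10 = -95.70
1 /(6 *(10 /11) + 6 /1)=11 /126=0.09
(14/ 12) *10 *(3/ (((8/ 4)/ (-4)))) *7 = -490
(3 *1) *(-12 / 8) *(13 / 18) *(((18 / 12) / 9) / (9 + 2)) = -13 / 264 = -0.05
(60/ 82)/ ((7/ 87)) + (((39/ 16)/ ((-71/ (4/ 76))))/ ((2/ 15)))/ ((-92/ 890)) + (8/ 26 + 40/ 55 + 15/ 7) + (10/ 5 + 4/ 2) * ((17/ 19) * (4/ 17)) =1079426323125/ 81496262848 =13.25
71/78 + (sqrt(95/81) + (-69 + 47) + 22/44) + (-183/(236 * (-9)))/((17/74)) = -527159/26078 + sqrt(95)/9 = -19.13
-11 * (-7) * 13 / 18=1001 / 18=55.61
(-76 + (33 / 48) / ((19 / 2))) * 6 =-34623 / 76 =-455.57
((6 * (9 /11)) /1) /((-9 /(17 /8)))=-51 /44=-1.16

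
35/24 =1.46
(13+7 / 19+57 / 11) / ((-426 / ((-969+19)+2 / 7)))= 4295716 / 103873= 41.36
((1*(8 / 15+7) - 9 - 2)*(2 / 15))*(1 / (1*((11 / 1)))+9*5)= -51584 / 2475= -20.84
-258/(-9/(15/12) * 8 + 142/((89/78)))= -19135/4958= -3.86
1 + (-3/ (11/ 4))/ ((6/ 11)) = -1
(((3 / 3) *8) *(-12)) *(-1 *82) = 7872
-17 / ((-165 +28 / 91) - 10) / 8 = 221 / 18168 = 0.01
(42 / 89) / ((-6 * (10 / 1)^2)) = -7 / 8900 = -0.00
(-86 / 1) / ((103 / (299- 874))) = 49450 / 103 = 480.10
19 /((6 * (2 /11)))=17.42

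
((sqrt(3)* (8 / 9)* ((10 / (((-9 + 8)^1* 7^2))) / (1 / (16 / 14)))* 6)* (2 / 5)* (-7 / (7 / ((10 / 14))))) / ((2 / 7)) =1280* sqrt(3) / 1029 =2.15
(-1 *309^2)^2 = 9116621361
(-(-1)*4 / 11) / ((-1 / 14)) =-56 / 11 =-5.09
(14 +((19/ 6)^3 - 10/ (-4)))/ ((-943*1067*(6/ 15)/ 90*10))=-52115/ 48296688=-0.00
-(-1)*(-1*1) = -1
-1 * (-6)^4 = -1296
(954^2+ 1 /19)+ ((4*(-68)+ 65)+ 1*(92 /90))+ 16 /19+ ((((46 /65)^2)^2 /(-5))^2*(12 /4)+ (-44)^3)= 1123448439234135219514418 /1362206575107421875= 824726.92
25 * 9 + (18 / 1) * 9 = 387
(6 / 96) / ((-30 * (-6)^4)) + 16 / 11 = 9953269 / 6842880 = 1.45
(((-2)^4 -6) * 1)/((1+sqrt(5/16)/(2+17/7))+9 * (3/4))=297910/230819 -2170 * sqrt(5)/230819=1.27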